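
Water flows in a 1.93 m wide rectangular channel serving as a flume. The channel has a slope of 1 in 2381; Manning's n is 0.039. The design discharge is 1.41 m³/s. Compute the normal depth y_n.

y_n = 1.88 m

Manning's equation rearranged: A R^(2/3) = nQ / (1·√S) = 0.039 × 1.41 / (√0.00042) = 2.683.
Try y = 2.21 m: A R^(2/3) = 3.271 — high.
Try y = 1.88 m: A R^(2/3) = 2.688 — matches.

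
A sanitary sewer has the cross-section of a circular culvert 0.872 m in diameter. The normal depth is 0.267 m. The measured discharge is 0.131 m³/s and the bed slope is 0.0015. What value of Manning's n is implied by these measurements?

n = 0.013

For a circular section of diameter D = 0.872 m at depth y = 0.267 m, the central angle is θ = 2 arccos(1 − 2y/D) = 2.346 rad. Then A = (D²/8)(θ − sin θ) = 0.155 m² and P = Dθ/2 = 1.023 m.
Hydraulic radius R = A/P = 0.155/1.023 = 0.1516 m.
Rearranging Manning's equation: n = (1/Q) A R^(2/3) S^(1/2) = (1/0.131) × 0.155 × 0.1516^(2/3) × √0.0015 = 0.013.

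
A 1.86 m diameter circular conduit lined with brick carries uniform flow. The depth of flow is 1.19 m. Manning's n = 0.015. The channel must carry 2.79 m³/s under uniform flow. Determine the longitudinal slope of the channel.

For a circular section of diameter D = 1.86 m at depth y = 1.19 m, the central angle is θ = 2 arccos(1 − 2y/D) = 3.708 rad. Then A = (D²/8)(θ − sin θ) = 1.836 m² and P = Dθ/2 = 3.449 m.
Hydraulic radius R = A/P = 1.836/3.449 = 0.5323 m.
From Manning's equation, S = [nQ / (1 A R^(2/3))]² = [0.015 × 2.79 / (1 × 1.836 × 0.5323^(2/3))]² = 0.0012.

S = 0.0012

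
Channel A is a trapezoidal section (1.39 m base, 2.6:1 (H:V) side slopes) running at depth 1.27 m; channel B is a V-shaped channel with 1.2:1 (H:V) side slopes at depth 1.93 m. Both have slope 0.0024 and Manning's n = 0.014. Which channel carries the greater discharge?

Channel A: With bottom width b = 1.39 m and side slope z = 2.6: A = (b + zy)y = (1.39 + 2.6×1.27)×1.27 = 5.959 m²; P = b + 2y√(1+z²) = 1.39 + 2×1.27×2.786 = 8.466 m. Hydraulic radius R = A/P = 5.959/8.466 = 0.7039 m. Q_A = (1/0.014)·5.959·0.7039^(2/3)·√0.0024 = 16.5 m³/s.
Channel B: For a triangular section with side slope z = 1.2: A = zy² = 1.2×1.93² = 4.47 m²; P = 2y√(1+z²) = 2×1.93×1.562 = 6.03 m. Hydraulic radius R = A/P = 4.47/6.03 = 0.7413 m. Q_B = (1/0.014)·4.47·0.7413^(2/3)·√0.0024 = 12.81 m³/s.
Q_A = 16.5 m³/s vs Q_B = 12.81 m³/s, so channel A carries more.

channel A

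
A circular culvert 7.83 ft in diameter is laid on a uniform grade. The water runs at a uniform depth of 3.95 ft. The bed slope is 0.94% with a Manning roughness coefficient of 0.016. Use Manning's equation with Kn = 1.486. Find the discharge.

Q = 344 ft³/s

For a circular section of diameter D = 7.83 ft at depth y = 3.95 ft, the central angle is θ = 2 arccos(1 − 2y/D) = 3.159 rad. Then A = (D²/8)(θ − sin θ) = 24.35 ft² and P = Dθ/2 = 12.37 ft.
Hydraulic radius R = A/P = 24.35/12.37 = 1.969 ft.
Manning's equation: Q = (1.486/n) A R^(2/3) S^(1/2) = (1.486/0.016) × 24.35 × 1.969^(2/3) × 0.0094^(1/2) = 344 ft³/s.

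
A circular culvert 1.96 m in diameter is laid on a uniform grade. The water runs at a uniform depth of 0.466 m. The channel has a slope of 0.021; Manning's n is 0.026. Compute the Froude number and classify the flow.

For a circular section of diameter D = 1.96 m at depth y = 0.466 m, the central angle is θ = 2 arccos(1 − 2y/D) = 2.037 rad. Then A = (D²/8)(θ − sin θ) = 0.5495 m² and P = Dθ/2 = 1.997 m.
Hydraulic radius R = A/P = 0.5495/1.997 = 0.2752 m.
V = (1/n) R^(2/3) √S = (1/0.026) × 0.2752^(2/3) × √0.021 = 2.358 m/s. Hydraulic depth D_h = A/T = 0.5495/1.669 = 0.3293 m.
Froude number Fr = V/√(g·D_h) = 2.358/√(9.81×0.3293) = 1.31, which is greater than 1, so the flow is supercritical.

supercritical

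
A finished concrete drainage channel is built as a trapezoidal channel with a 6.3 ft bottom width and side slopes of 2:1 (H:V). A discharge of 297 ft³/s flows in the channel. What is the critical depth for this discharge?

y_c = 3 ft

At critical depth, Q² T / (g A³) = 1, i.e. A³/T = Q²/g = 297²/32.2 = 2739.
Trying y = 2.5 ft: A³/T = 1383 — too small.
Trying y = 3.47 ft: A³/T = 4805 — too large.
Trying y = 3 ft: A³/T = 2746 — matches.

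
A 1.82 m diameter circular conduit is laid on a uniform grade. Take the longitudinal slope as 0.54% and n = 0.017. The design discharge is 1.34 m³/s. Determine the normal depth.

y_n = 0.554 m

Manning's equation rearranged: A R^(2/3) = nQ / (1·√S) = 0.017 × 1.34 / (√0.0054) = 0.31.
At y = 0.452 m: A R^(2/3) = 0.2081 — low.
At y = 0.683 m: A R^(2/3) = 0.4611 — high.
At y = 0.554 m: A R^(2/3) = 0.31 — close enough.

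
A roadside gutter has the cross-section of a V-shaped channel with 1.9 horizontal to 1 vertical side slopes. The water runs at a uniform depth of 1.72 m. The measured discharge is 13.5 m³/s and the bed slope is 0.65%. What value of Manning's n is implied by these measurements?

n = 0.028

For a triangular section with side slope z = 1.9: A = zy² = 1.9×1.72² = 5.621 m²; P = 2y√(1+z²) = 2×1.72×2.147 = 7.386 m.
Hydraulic radius R = A/P = 5.621/7.386 = 0.761 m.
Rearranging Manning's equation: n = (1/Q) A R^(2/3) S^(1/2) = (1/13.5) × 5.621 × 0.761^(2/3) × √0.0065 = 0.028.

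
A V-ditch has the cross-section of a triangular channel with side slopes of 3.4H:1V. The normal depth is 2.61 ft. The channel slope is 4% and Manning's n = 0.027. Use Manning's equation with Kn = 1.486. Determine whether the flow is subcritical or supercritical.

For a triangular section with side slope z = 3.4: A = zy² = 3.4×2.61² = 23.16 ft²; P = 2y√(1+z²) = 2×2.61×3.544 = 18.5 ft.
Hydraulic radius R = A/P = 23.16/18.5 = 1.252 ft.
V = (1.486/n) R^(2/3) √S = (1.486/0.027) × 1.252^(2/3) × √0.04 = 12.79 ft/s. Hydraulic depth D_h = A/T = 23.16/17.75 = 1.305 ft.
Froude number Fr = V/√(g·D_h) = 12.79/√(32.2×1.305) = 1.97, which is greater than 1, so the flow is supercritical.

supercritical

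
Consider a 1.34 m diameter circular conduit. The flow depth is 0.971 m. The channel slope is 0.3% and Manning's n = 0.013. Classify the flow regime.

subcritical

For a circular section of diameter D = 1.34 m at depth y = 0.971 m, the central angle is θ = 2 arccos(1 − 2y/D) = 4.073 rad. Then A = (D²/8)(θ − sin θ) = 1.094 m² and P = Dθ/2 = 2.729 m.
Hydraulic radius R = A/P = 1.094/2.729 = 0.401 m.
V = (1/n) R^(2/3) √S = (1/0.013) × 0.401^(2/3) × √0.003 = 2.291 m/s. Hydraulic depth D_h = A/T = 1.094/1.197 = 0.9142 m.
Froude number Fr = V/√(g·D_h) = 2.291/√(9.81×0.9142) = 0.765, which is less than 1, so the flow is subcritical.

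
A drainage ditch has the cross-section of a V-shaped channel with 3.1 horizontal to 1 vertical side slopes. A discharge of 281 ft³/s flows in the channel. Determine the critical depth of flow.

y_c = 3.48 ft

At critical depth, Q² T / (g A³) = 1, i.e. A³/T = Q²/g = 281²/32.2 = 2452.
Try y = 3.9 ft: A³/T = 4335 — over.
Try y = 2.63 ft: A³/T = 604.6 — short.
Try y = 3.48 ft: A³/T = 2452 — matches.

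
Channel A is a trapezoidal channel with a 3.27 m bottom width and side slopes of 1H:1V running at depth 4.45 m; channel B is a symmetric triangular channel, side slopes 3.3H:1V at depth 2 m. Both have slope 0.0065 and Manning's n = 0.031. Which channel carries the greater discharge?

Channel A: With bottom width b = 3.27 m and side slope z = 1: A = (b + zy)y = (3.27 + 1×4.45)×4.45 = 34.35 m²; P = b + 2y√(1+z²) = 3.27 + 2×4.45×1.414 = 15.86 m. Hydraulic radius R = A/P = 34.35/15.86 = 2.167 m. Q_A = (1/0.031)·34.35·2.167^(2/3)·√0.0065 = 149.6 m³/s.
Channel B: For a triangular section with side slope z = 3.3: A = zy² = 3.3×2² = 13.2 m²; P = 2y√(1+z²) = 2×2×3.448 = 13.79 m. Hydraulic radius R = A/P = 13.2/13.79 = 0.957 m. Q_B = (1/0.031)·13.2·0.957^(2/3)·√0.0065 = 33.34 m³/s.
Q_A = 149.6 m³/s vs Q_B = 33.34 m³/s, so channel A carries more.

channel A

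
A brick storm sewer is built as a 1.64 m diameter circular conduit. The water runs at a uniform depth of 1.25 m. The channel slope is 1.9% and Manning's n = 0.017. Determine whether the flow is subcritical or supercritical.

For a circular section of diameter D = 1.64 m at depth y = 1.25 m, the central angle is θ = 2 arccos(1 − 2y/D) = 4.246 rad. Then A = (D²/8)(θ − sin θ) = 1.728 m² and P = Dθ/2 = 3.481 m.
Hydraulic radius R = A/P = 1.728/3.481 = 0.4962 m.
V = (1/n) R^(2/3) √S = (1/0.017) × 0.4962^(2/3) × √0.019 = 5.082 m/s. Hydraulic depth D_h = A/T = 1.728/1.396 = 1.237 m.
Froude number Fr = V/√(g·D_h) = 5.082/√(9.81×1.237) = 1.46, which is greater than 1, so the flow is supercritical.

supercritical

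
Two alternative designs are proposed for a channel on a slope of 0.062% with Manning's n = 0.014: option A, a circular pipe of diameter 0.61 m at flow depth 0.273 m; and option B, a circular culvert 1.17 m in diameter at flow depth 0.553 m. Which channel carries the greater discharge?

Channel A: For a circular section of diameter D = 0.61 m at depth y = 0.273 m, the central angle is θ = 2 arccos(1 − 2y/D) = 2.931 rad. Then A = (D²/8)(θ − sin θ) = 0.1266 m² and P = Dθ/2 = 0.8941 m. Hydraulic radius R = A/P = 0.1266/0.8941 = 0.1416 m. Q_A = (1/0.014)·0.1266·0.1416^(2/3)·√0.00062 = 0.0612 m³/s.
Channel B: For a circular section of diameter D = 1.17 m at depth y = 0.553 m, the central angle is θ = 2 arccos(1 − 2y/D) = 3.032 rad. Then A = (D²/8)(θ − sin θ) = 0.5001 m² and P = Dθ/2 = 1.774 m. Hydraulic radius R = A/P = 0.5001/1.774 = 0.282 m. Q_B = (1/0.014)·0.5001·0.282^(2/3)·√0.00062 = 0.3825 m³/s.
Q_A = 0.0612 m³/s vs Q_B = 0.3825 m³/s, so channel B carries more.

channel B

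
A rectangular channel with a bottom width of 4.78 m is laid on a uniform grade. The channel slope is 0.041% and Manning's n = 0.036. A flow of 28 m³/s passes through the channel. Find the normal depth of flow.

y_n = 7.07 m

Manning's equation rearranged: A R^(2/3) = nQ / (1·√S) = 0.036 × 28 / (√0.00041) = 49.78.
Try y = 5.53 m: A R^(2/3) = 37.19 — short.
Try y = 7.98 m: A R^(2/3) = 57.26 — over.
Try y = 7.07 m: A R^(2/3) = 49.75 — ≈ 49.78.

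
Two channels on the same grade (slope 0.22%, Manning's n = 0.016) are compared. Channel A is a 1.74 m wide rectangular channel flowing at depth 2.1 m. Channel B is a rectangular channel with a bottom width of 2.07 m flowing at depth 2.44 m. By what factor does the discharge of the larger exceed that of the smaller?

1.54

Channel A: Flow area A = b·y = 1.74 × 2.1 = 3.654 m². Wetted perimeter P = b + 2y = 1.74 + 2×2.1 = 5.94 m. Hydraulic radius R = A/P = 3.654/5.94 = 0.6152 m. Q_A = (1/0.016)·3.654·0.6152^(2/3)·√0.0022 = 7.748 m³/s.
Channel B: Flow area A = b·y = 2.07 × 2.44 = 5.051 m². Wetted perimeter P = b + 2y = 2.07 + 2×2.44 = 6.95 m. Hydraulic radius R = A/P = 5.051/6.95 = 0.7267 m. Q_B = (1/0.016)·5.051·0.7267^(2/3)·√0.0022 = 11.97 m³/s.
The larger discharge is 11.97 m³/s and the smaller is 7.748 m³/s; the ratio is 1.54.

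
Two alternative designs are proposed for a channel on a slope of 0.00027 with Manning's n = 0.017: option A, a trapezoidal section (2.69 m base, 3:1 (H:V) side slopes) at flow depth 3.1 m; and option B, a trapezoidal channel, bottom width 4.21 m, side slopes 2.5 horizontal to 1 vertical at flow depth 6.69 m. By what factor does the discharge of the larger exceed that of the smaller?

Channel A: With bottom width b = 2.69 m and side slope z = 3: A = (b + zy)y = (2.69 + 3×3.1)×3.1 = 37.17 m²; P = b + 2y√(1+z²) = 2.69 + 2×3.1×3.162 = 22.3 m. Hydraulic radius R = A/P = 37.17/22.3 = 1.667 m. Q_A = (1/0.017)·37.17·1.667^(2/3)·√0.00027 = 50.51 m³/s.
Channel B: With bottom width b = 4.21 m and side slope z = 2.5: A = (b + zy)y = (4.21 + 2.5×6.69)×6.69 = 140.1 m²; P = b + 2y√(1+z²) = 4.21 + 2×6.69×2.693 = 40.24 m. Hydraulic radius R = A/P = 140.1/40.24 = 3.481 m. Q_B = (1/0.017)·140.1·3.481^(2/3)·√0.00027 = 310.9 m³/s.
The larger discharge is 310.9 m³/s and the smaller is 50.51 m³/s; the ratio is 6.16.

6.16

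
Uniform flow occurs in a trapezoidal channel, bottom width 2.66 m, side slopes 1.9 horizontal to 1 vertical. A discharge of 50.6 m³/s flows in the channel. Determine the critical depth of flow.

y_c = 2.11 m

At critical depth, Q² T / (g A³) = 1, i.e. A³/T = Q²/g = 50.6²/9.81 = 261.
At y = 2.34 m: A³/T = 398 — over.
At y = 1.53 m: A³/T = 72.92 — short.
At y = 2.11 m: A³/T = 260.9 — close enough.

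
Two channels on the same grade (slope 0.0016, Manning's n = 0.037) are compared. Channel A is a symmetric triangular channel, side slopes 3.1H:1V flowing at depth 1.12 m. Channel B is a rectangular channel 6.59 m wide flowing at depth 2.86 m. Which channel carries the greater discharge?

channel B

Channel A: For a triangular section with side slope z = 3.1: A = zy² = 3.1×1.12² = 3.889 m²; P = 2y√(1+z²) = 2×1.12×3.257 = 7.296 m. Hydraulic radius R = A/P = 3.889/7.296 = 0.533 m. Q_A = (1/0.037)·3.889·0.533^(2/3)·√0.0016 = 2.763 m³/s.
Channel B: Flow area A = b·y = 6.59 × 2.86 = 18.85 m². Wetted perimeter P = b + 2y = 6.59 + 2×2.86 = 12.31 m. Hydraulic radius R = A/P = 18.85/12.31 = 1.531 m. Q_B = (1/0.037)·18.85·1.531^(2/3)·√0.0016 = 27.07 m³/s.
Q_A = 2.763 m³/s vs Q_B = 27.07 m³/s, so channel B carries more.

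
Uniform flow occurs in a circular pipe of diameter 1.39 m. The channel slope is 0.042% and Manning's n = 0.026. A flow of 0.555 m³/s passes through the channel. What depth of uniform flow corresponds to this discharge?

Manning's equation rearranged: A R^(2/3) = nQ / (1·√S) = 0.026 × 0.555 / (√0.00042) = 0.7041.
Try y = 1.22 m: A R^(2/3) = 0.7895 — too large.
Try y = 1.07 m: A R^(2/3) = 0.7044 — ≈ 0.7041.

y_n = 1.07 m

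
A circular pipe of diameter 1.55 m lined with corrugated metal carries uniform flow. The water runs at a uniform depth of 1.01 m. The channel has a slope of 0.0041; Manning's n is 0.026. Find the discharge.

For a circular section of diameter D = 1.55 m at depth y = 1.01 m, the central angle is θ = 2 arccos(1 − 2y/D) = 3.758 rad. Then A = (D²/8)(θ − sin θ) = 1.302 m² and P = Dθ/2 = 2.912 m.
Hydraulic radius R = A/P = 1.302/2.912 = 0.4471 m.
Manning's equation: Q = (1/n) A R^(2/3) S^(1/2) = (1/0.026) × 1.302 × 0.4471^(2/3) × 0.0041^(1/2) = 1.87 m³/s.

Q = 1.87 m³/s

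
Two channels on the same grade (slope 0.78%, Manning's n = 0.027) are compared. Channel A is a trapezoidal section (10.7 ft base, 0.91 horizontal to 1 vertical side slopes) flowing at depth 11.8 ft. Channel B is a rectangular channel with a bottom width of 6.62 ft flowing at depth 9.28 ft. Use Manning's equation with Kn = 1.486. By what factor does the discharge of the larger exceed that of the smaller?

7.45

Channel A: With bottom width b = 10.7 ft and side slope z = 0.91: A = (b + zy)y = (10.7 + 0.91×11.8)×11.8 = 253 ft²; P = b + 2y√(1+z²) = 10.7 + 2×11.8×1.352 = 42.61 ft. Hydraulic radius R = A/P = 253/42.61 = 5.937 ft. Q_A = (1.486/0.027)·253·5.937^(2/3)·√0.0078 = 4032 ft³/s.
Channel B: Flow area A = b·y = 6.62 × 9.28 = 61.43 ft². Wetted perimeter P = b + 2y = 6.62 + 2×9.28 = 25.18 ft. Hydraulic radius R = A/P = 61.43/25.18 = 2.44 ft. Q_B = (1.486/0.027)·61.43·2.44^(2/3)·√0.0078 = 541.2 ft³/s.
The larger discharge is 4032 ft³/s and the smaller is 541.2 ft³/s; the ratio is 7.45.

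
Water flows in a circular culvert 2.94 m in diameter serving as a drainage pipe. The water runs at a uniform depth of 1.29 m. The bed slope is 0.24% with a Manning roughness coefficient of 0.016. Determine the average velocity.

For a circular section of diameter D = 2.94 m at depth y = 1.29 m, the central angle is θ = 2 arccos(1 − 2y/D) = 2.896 rad. Then A = (D²/8)(θ − sin θ) = 2.866 m² and P = Dθ/2 = 4.257 m.
Hydraulic radius R = A/P = 2.866/4.257 = 0.6733 m.
From Manning's equation, V = (1/n) R^(2/3) S^(1/2) = (1/0.016) × 0.6733^(2/3) × 0.0024^(1/2) = 2.35 m/s.

V = 2.35 m/s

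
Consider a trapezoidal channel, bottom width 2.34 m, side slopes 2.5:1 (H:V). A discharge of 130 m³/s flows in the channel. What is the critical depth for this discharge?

At critical depth, Q² T / (g A³) = 1, i.e. A³/T = Q²/g = 130²/9.81 = 1723.
Trying y = 2.33 m: A³/T = 492.2 — low.
Trying y = 3.1 m: A³/T = 1715 — ≈ 1723.

y_c = 3.1 m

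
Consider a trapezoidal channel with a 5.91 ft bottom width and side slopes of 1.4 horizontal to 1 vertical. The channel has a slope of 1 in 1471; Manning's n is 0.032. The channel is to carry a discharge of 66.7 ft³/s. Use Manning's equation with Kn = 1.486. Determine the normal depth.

y_n = 3.29 ft

Manning's equation rearranged: A R^(2/3) = nQ / (1.486·√S) = 0.032 × 66.7 / (1.486 × √0.0006798) = 55.09.
Trying y = 3.75 ft: A R^(2/3) = 71.31 — over.
Trying y = 2.57 ft: A R^(2/3) = 34.21 — short.
Trying y = 3.29 ft: A R^(2/3) = 55.07 — close enough.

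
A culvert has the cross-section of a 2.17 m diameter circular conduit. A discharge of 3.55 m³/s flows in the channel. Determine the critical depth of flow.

At critical depth, Q² T / (g A³) = 1, i.e. A³/T = Q²/g = 3.55²/9.81 = 1.285.
Trying y = 0.757 m: A³/T = 0.7322 — short.
Trying y = 0.876 m: A³/T = 1.284 — ≈ 1.285.

y_c = 0.876 m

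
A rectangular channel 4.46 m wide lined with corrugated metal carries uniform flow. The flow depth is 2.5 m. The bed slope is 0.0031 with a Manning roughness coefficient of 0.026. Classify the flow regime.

Flow area A = b·y = 4.46 × 2.5 = 11.15 m². Wetted perimeter P = b + 2y = 4.46 + 2×2.5 = 9.46 m.
Hydraulic radius R = A/P = 11.15/9.46 = 1.179 m.
V = (1/n) R^(2/3) √S = (1/0.026) × 1.179^(2/3) × √0.0031 = 2.389 m/s. Hydraulic depth D_h = A/T = 11.15/4.46 = 2.5 m.
Froude number Fr = V/√(g·D_h) = 2.389/√(9.81×2.5) = 0.482, which is less than 1, so the flow is subcritical.

subcritical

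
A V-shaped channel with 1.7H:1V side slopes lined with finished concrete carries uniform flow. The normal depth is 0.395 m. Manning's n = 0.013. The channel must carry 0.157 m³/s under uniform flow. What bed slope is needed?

For a triangular section with side slope z = 1.7: A = zy² = 1.7×0.395² = 0.2652 m²; P = 2y√(1+z²) = 2×0.395×1.972 = 1.558 m.
Hydraulic radius R = A/P = 0.2652/1.558 = 0.1702 m.
From Manning's equation, S = [nQ / (1 A R^(2/3))]² = [0.013 × 0.157 / (1 × 0.2652 × 0.1702^(2/3))]² = 0.000628.

S = 0.000628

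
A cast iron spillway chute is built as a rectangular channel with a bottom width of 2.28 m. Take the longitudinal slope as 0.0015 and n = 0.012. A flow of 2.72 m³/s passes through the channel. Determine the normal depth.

y_n = 0.661 m

Manning's equation rearranged: A R^(2/3) = nQ / (1·√S) = 0.012 × 2.72 / (√0.0015) = 0.8428.
Trying y = 0.789 m: A R^(2/3) = 1.082 — too large.
Trying y = 0.454 m: A R^(2/3) = 0.489 — too small.
Trying y = 0.661 m: A R^(2/3) = 0.8431 — close enough.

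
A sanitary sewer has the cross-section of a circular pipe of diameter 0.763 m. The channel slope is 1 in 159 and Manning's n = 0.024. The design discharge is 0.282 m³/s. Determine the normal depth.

y_n = 0.41 m

Manning's equation rearranged: A R^(2/3) = nQ / (1·√S) = 0.024 × 0.282 / (√0.006289) = 0.08534.
Trying y = 0.362 m: A R^(2/3) = 0.06923 — short.
Trying y = 0.41 m: A R^(2/3) = 0.08544 — close enough.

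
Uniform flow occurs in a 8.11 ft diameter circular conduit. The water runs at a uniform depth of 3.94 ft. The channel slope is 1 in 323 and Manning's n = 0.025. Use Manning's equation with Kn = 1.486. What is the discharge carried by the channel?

Q = 130 ft³/s

For a circular section of diameter D = 8.11 ft at depth y = 3.94 ft, the central angle is θ = 2 arccos(1 − 2y/D) = 3.085 rad. Then A = (D²/8)(θ − sin θ) = 24.9 ft² and P = Dθ/2 = 12.51 ft.
Hydraulic radius R = A/P = 24.9/12.51 = 1.99 ft.
Manning's equation: Q = (1.486/n) A R^(2/3) S^(1/2) = (1.486/0.025) × 24.9 × 1.99^(2/3) × 0.003096^(1/2) = 130 ft³/s.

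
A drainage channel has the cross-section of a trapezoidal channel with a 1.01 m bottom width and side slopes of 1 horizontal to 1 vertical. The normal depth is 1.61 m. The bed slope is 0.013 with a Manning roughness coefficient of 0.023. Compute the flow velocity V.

V = 4.12 m/s

With bottom width b = 1.01 m and side slope z = 1: A = (b + zy)y = (1.01 + 1×1.61)×1.61 = 4.218 m²; P = b + 2y√(1+z²) = 1.01 + 2×1.61×1.414 = 5.564 m.
Hydraulic radius R = A/P = 4.218/5.564 = 0.7582 m.
From Manning's equation, V = (1/n) R^(2/3) S^(1/2) = (1/0.023) × 0.7582^(2/3) × 0.013^(1/2) = 4.12 m/s.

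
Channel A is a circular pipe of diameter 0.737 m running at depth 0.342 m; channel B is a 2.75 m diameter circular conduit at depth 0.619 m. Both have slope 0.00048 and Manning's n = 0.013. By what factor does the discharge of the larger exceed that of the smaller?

8.47

Channel A: For a circular section of diameter D = 0.737 m at depth y = 0.342 m, the central angle is θ = 2 arccos(1 − 2y/D) = 2.998 rad. Then A = (D²/8)(θ − sin θ) = 0.1938 m² and P = Dθ/2 = 1.105 m. Hydraulic radius R = A/P = 0.1938/1.105 = 0.1754 m. Q_A = (1/0.013)·0.1938·0.1754^(2/3)·√0.00048 = 0.1023 m³/s.
Channel B: For a circular section of diameter D = 2.75 m at depth y = 0.619 m, the central angle is θ = 2 arccos(1 − 2y/D) = 1.977 rad. Then A = (D²/8)(θ − sin θ) = 1.001 m² and P = Dθ/2 = 2.719 m. Hydraulic radius R = A/P = 1.001/2.719 = 0.3681 m. Q_B = (1/0.013)·1.001·0.3681^(2/3)·√0.00048 = 0.8664 m³/s.
The larger discharge is 0.8664 m³/s and the smaller is 0.1023 m³/s; the ratio is 8.47.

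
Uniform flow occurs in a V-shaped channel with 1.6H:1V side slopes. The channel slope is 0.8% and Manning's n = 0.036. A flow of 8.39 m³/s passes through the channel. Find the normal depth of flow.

Manning's equation rearranged: A R^(2/3) = nQ / (1·√S) = 0.036 × 8.39 / (√0.008) = 3.377.
Trying y = 1.9 m: A R^(2/3) = 5.001 — over.
Trying y = 1.23 m: A R^(2/3) = 1.568 — short.
Trying y = 1.64 m: A R^(2/3) = 3.378 — ≈ 3.377.

y_n = 1.64 m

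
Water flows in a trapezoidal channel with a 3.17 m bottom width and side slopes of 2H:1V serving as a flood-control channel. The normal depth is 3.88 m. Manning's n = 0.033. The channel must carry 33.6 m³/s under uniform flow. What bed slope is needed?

S = 0.00026

With bottom width b = 3.17 m and side slope z = 2: A = (b + zy)y = (3.17 + 2×3.88)×3.88 = 42.41 m²; P = b + 2y√(1+z²) = 3.17 + 2×3.88×2.236 = 20.52 m.
Hydraulic radius R = A/P = 42.41/20.52 = 2.066 m.
From Manning's equation, S = [nQ / (1 A R^(2/3))]² = [0.033 × 33.6 / (1 × 42.41 × 2.066^(2/3))]² = 0.00026.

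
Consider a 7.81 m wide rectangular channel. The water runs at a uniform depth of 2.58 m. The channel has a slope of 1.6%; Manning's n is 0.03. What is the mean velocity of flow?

V = 5.66 m/s

Flow area A = b·y = 7.81 × 2.58 = 20.15 m². Wetted perimeter P = b + 2y = 7.81 + 2×2.58 = 12.97 m.
Hydraulic radius R = A/P = 20.15/12.97 = 1.554 m.
From Manning's equation, V = (1/n) R^(2/3) S^(1/2) = (1/0.03) × 1.554^(2/3) × 0.016^(1/2) = 5.66 m/s.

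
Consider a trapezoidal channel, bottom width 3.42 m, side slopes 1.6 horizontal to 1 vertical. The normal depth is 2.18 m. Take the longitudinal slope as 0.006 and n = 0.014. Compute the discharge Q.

Q = 98.9 m³/s

With bottom width b = 3.42 m and side slope z = 1.6: A = (b + zy)y = (3.42 + 1.6×2.18)×2.18 = 15.06 m²; P = b + 2y√(1+z²) = 3.42 + 2×2.18×1.887 = 11.65 m.
Hydraulic radius R = A/P = 15.06/11.65 = 1.293 m.
Manning's equation: Q = (1/n) A R^(2/3) S^(1/2) = (1/0.014) × 15.06 × 1.293^(2/3) × 0.006^(1/2) = 98.9 m³/s.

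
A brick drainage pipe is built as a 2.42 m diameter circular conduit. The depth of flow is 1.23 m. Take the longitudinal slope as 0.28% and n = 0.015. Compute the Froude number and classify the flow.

For a circular section of diameter D = 2.42 m at depth y = 1.23 m, the central angle is θ = 2 arccos(1 − 2y/D) = 3.175 rad. Then A = (D²/8)(θ − sin θ) = 2.348 m² and P = Dθ/2 = 3.841 m.
Hydraulic radius R = A/P = 2.348/3.841 = 0.6113 m.
V = (1/n) R^(2/3) √S = (1/0.015) × 0.6113^(2/3) × √0.0028 = 2.541 m/s. Hydraulic depth D_h = A/T = 2.348/2.42 = 0.9705 m.
Froude number Fr = V/√(g·D_h) = 2.541/√(9.81×0.9705) = 0.824, which is less than 1, so the flow is subcritical.

subcritical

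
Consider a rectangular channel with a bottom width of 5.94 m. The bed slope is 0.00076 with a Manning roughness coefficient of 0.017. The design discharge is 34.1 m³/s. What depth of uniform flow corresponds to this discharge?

y_n = 2.78 m

Manning's equation rearranged: A R^(2/3) = nQ / (1·√S) = 0.017 × 34.1 / (√0.00076) = 21.03.
Try y = 3.55 m: A R^(2/3) = 29.05 — high.
Try y = 2.78 m: A R^(2/3) = 21.02 — close enough.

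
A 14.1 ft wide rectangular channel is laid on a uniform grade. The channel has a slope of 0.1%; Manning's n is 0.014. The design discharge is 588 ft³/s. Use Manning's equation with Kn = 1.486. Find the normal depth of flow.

y_n = 5.76 ft

Manning's equation rearranged: A R^(2/3) = nQ / (1.486·√S) = 0.014 × 588 / (1.486 × √0.001) = 175.2.
Try y = 4.33 ft: A R^(2/3) = 117.9 — short.
Try y = 5.76 ft: A R^(2/3) = 175.3 — ≈ 175.2.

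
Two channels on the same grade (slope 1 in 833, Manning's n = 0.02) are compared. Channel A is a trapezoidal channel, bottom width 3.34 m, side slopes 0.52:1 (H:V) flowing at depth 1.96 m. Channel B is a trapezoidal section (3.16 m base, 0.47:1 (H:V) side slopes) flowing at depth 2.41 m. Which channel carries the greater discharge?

channel B

Channel A: With bottom width b = 3.34 m and side slope z = 0.52: A = (b + zy)y = (3.34 + 0.52×1.96)×1.96 = 8.544 m²; P = b + 2y√(1+z²) = 3.34 + 2×1.96×1.127 = 7.758 m. Hydraulic radius R = A/P = 8.544/7.758 = 1.101 m. Q_A = (1/0.02)·8.544·1.101^(2/3)·√0.0012 = 15.78 m³/s.
Channel B: With bottom width b = 3.16 m and side slope z = 0.47: A = (b + zy)y = (3.16 + 0.47×2.41)×2.41 = 10.35 m²; P = b + 2y√(1+z²) = 3.16 + 2×2.41×1.105 = 8.486 m. Hydraulic radius R = A/P = 10.35/8.486 = 1.219 m. Q_B = (1/0.02)·10.35·1.219^(2/3)·√0.0012 = 20.45 m³/s.
Q_A = 15.78 m³/s vs Q_B = 20.45 m³/s, so channel B carries more.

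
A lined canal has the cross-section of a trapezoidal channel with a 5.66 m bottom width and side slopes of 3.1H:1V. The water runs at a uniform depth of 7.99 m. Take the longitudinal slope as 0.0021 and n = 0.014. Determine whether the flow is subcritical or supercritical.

With bottom width b = 5.66 m and side slope z = 3.1: A = (b + zy)y = (5.66 + 3.1×7.99)×7.99 = 243.1 m²; P = b + 2y√(1+z²) = 5.66 + 2×7.99×3.257 = 57.71 m.
Hydraulic radius R = A/P = 243.1/57.71 = 4.213 m.
V = (1/n) R^(2/3) √S = (1/0.014) × 4.213^(2/3) × √0.0021 = 8.538 m/s. Hydraulic depth D_h = A/T = 243.1/55.2 = 4.405 m.
Froude number Fr = V/√(g·D_h) = 8.538/√(9.81×4.405) = 1.3, which is greater than 1, so the flow is supercritical.

supercritical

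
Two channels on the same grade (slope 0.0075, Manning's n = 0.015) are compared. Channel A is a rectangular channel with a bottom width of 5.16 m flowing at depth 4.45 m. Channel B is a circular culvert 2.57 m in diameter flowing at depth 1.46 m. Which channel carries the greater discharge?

channel A

Channel A: Flow area A = b·y = 5.16 × 4.45 = 22.96 m². Wetted perimeter P = b + 2y = 5.16 + 2×4.45 = 14.06 m. Hydraulic radius R = A/P = 22.96/14.06 = 1.633 m. Q_A = (1/0.015)·22.96·1.633^(2/3)·√0.0075 = 183.9 m³/s.
Channel B: For a circular section of diameter D = 2.57 m at depth y = 1.46 m, the central angle is θ = 2 arccos(1 − 2y/D) = 3.415 rad. Then A = (D²/8)(θ − sin θ) = 3.042 m² and P = Dθ/2 = 4.388 m. Hydraulic radius R = A/P = 3.042/4.388 = 0.6933 m. Q_B = (1/0.015)·3.042·0.6933^(2/3)·√0.0075 = 13.76 m³/s.
Q_A = 183.9 m³/s vs Q_B = 13.76 m³/s, so channel A carries more.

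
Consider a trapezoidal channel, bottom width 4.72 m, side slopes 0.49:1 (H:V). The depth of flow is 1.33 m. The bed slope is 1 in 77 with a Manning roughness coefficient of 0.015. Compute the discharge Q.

Q = 51.7 m³/s

With bottom width b = 4.72 m and side slope z = 0.49: A = (b + zy)y = (4.72 + 0.49×1.33)×1.33 = 7.144 m²; P = b + 2y√(1+z²) = 4.72 + 2×1.33×1.114 = 7.682 m.
Hydraulic radius R = A/P = 7.144/7.682 = 0.93 m.
Manning's equation: Q = (1/n) A R^(2/3) S^(1/2) = (1/0.015) × 7.144 × 0.93^(2/3) × 0.01299^(1/2) = 51.7 m³/s.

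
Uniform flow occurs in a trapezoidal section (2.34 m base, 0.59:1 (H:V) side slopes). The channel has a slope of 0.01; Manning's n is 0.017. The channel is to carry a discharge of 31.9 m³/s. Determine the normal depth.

Manning's equation rearranged: A R^(2/3) = nQ / (1·√S) = 0.017 × 31.9 / (√0.01) = 5.423.
Try y = 1.96 m: A R^(2/3) = 6.827 — over.
Try y = 1.72 m: A R^(2/3) = 5.423 — close enough.

y_n = 1.72 m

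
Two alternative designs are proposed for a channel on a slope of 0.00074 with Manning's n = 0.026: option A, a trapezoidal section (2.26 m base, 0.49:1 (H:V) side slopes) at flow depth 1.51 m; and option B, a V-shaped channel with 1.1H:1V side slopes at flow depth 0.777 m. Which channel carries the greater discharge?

channel A

Channel A: With bottom width b = 2.26 m and side slope z = 0.49: A = (b + zy)y = (2.26 + 0.49×1.51)×1.51 = 4.53 m²; P = b + 2y√(1+z²) = 2.26 + 2×1.51×1.114 = 5.623 m. Hydraulic radius R = A/P = 4.53/5.623 = 0.8056 m. Q_A = (1/0.026)·4.53·0.8056^(2/3)·√0.00074 = 4.103 m³/s.
Channel B: For a triangular section with side slope z = 1.1: A = zy² = 1.1×0.777² = 0.6641 m²; P = 2y√(1+z²) = 2×0.777×1.487 = 2.31 m. Hydraulic radius R = A/P = 0.6641/2.31 = 0.2875 m. Q_B = (1/0.026)·0.6641·0.2875^(2/3)·√0.00074 = 0.3026 m³/s.
Q_A = 4.103 m³/s vs Q_B = 0.3026 m³/s, so channel A carries more.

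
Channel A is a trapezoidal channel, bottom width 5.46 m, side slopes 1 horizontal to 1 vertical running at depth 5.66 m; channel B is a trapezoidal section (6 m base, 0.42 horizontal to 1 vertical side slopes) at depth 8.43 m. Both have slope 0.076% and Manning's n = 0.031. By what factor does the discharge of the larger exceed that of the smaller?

Channel A: With bottom width b = 5.46 m and side slope z = 1: A = (b + zy)y = (5.46 + 1×5.66)×5.66 = 62.94 m²; P = b + 2y√(1+z²) = 5.46 + 2×5.66×1.414 = 21.47 m. Hydraulic radius R = A/P = 62.94/21.47 = 2.932 m. Q_A = (1/0.031)·62.94·2.932^(2/3)·√0.00076 = 114.6 m³/s.
Channel B: With bottom width b = 6 m and side slope z = 0.42: A = (b + zy)y = (6 + 0.42×8.43)×8.43 = 80.43 m²; P = b + 2y√(1+z²) = 6 + 2×8.43×1.085 = 24.29 m. Hydraulic radius R = A/P = 80.43/24.29 = 3.312 m. Q_B = (1/0.031)·80.43·3.312^(2/3)·√0.00076 = 158.9 m³/s.
The larger discharge is 158.9 m³/s and the smaller is 114.6 m³/s; the ratio is 1.39.

1.39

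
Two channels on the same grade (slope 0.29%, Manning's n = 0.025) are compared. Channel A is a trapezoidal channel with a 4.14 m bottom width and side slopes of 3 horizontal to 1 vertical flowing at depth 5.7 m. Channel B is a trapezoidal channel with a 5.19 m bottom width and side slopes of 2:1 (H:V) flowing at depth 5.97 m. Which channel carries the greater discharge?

Channel A: With bottom width b = 4.14 m and side slope z = 3: A = (b + zy)y = (4.14 + 3×5.7)×5.7 = 121.1 m²; P = b + 2y√(1+z²) = 4.14 + 2×5.7×3.162 = 40.19 m. Hydraulic radius R = A/P = 121.1/40.19 = 3.012 m. Q_A = (1/0.025)·121.1·3.012^(2/3)·√0.0029 = 544 m³/s.
Channel B: With bottom width b = 5.19 m and side slope z = 2: A = (b + zy)y = (5.19 + 2×5.97)×5.97 = 102.3 m²; P = b + 2y√(1+z²) = 5.19 + 2×5.97×2.236 = 31.89 m. Hydraulic radius R = A/P = 102.3/31.89 = 3.207 m. Q_B = (1/0.025)·102.3·3.207^(2/3)·√0.0029 = 479.1 m³/s.
Q_A = 544 m³/s vs Q_B = 479.1 m³/s, so channel A carries more.

channel A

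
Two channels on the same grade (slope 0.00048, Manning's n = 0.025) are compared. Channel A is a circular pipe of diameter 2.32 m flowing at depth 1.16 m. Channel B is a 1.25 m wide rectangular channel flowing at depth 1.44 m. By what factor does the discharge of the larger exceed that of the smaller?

1.42

Channel A: For a circular section of diameter D = 2.32 m at depth y = 1.16 m, the central angle is θ = 2 arccos(1 − 2y/D) = 3.142 rad. Then A = (D²/8)(θ − sin θ) = 2.114 m² and P = Dθ/2 = 3.644 m. Hydraulic radius R = A/P = 2.114/3.644 = 0.58 m. Q_A = (1/0.025)·2.114·0.58^(2/3)·√0.00048 = 1.288 m³/s.
Channel B: Flow area A = b·y = 1.25 × 1.44 = 1.8 m². Wetted perimeter P = b + 2y = 1.25 + 2×1.44 = 4.13 m. Hydraulic radius R = A/P = 1.8/4.13 = 0.4358 m. Q_B = (1/0.025)·1.8·0.4358^(2/3)·√0.00048 = 0.9068 m³/s.
The larger discharge is 1.288 m³/s and the smaller is 0.9068 m³/s; the ratio is 1.42.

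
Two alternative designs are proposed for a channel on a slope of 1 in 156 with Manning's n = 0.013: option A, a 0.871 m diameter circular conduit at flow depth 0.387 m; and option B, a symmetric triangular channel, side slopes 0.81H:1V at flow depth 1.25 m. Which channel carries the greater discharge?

Channel A: For a circular section of diameter D = 0.871 m at depth y = 0.387 m, the central angle is θ = 2 arccos(1 − 2y/D) = 2.918 rad. Then A = (D²/8)(θ − sin θ) = 0.2558 m² and P = Dθ/2 = 1.271 m. Hydraulic radius R = A/P = 0.2558/1.271 = 0.2012 m. Q_A = (1/0.013)·0.2558·0.2012^(2/3)·√0.00641 = 0.5409 m³/s.
Channel B: For a triangular section with side slope z = 0.81: A = zy² = 0.81×1.25² = 1.266 m²; P = 2y√(1+z²) = 2×1.25×1.287 = 3.217 m. Hydraulic radius R = A/P = 1.266/3.217 = 0.3934 m. Q_B = (1/0.013)·1.266·0.3934^(2/3)·√0.00641 = 4.185 m³/s.
Q_A = 0.5409 m³/s vs Q_B = 4.185 m³/s, so channel B carries more.

channel B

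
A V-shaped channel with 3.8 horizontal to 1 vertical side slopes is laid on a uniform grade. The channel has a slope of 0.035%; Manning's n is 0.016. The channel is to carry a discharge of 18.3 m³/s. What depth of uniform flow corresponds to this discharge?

y_n = 2.04 m

Manning's equation rearranged: A R^(2/3) = nQ / (1·√S) = 0.016 × 18.3 / (√0.00035) = 15.65.
At y = 1.46 m: A R^(2/3) = 6.422 — low.
At y = 2.04 m: A R^(2/3) = 15.67 — matches.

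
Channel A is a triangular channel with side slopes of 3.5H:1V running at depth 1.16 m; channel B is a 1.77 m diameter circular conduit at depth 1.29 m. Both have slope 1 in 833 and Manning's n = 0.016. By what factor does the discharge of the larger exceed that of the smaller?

2.53

Channel A: For a triangular section with side slope z = 3.5: A = zy² = 3.5×1.16² = 4.71 m²; P = 2y√(1+z²) = 2×1.16×3.64 = 8.445 m. Hydraulic radius R = A/P = 4.71/8.445 = 0.5577 m. Q_A = (1/0.016)·4.71·0.5577^(2/3)·√0.0012 = 6.91 m³/s.
Channel B: For a circular section of diameter D = 1.77 m at depth y = 1.29 m, the central angle is θ = 2 arccos(1 − 2y/D) = 4.092 rad. Then A = (D²/8)(θ − sin θ) = 1.921 m² and P = Dθ/2 = 3.622 m. Hydraulic radius R = A/P = 1.921/3.622 = 0.5305 m. Q_B = (1/0.016)·1.921·0.5305^(2/3)·√0.0012 = 2.726 m³/s.
The larger discharge is 6.91 m³/s and the smaller is 2.726 m³/s; the ratio is 2.53.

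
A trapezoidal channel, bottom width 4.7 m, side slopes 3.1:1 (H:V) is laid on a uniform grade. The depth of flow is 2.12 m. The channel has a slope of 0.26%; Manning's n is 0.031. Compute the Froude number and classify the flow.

With bottom width b = 4.7 m and side slope z = 3.1: A = (b + zy)y = (4.7 + 3.1×2.12)×2.12 = 23.9 m²; P = b + 2y√(1+z²) = 4.7 + 2×2.12×3.257 = 18.51 m.
Hydraulic radius R = A/P = 23.9/18.51 = 1.291 m.
V = (1/n) R^(2/3) √S = (1/0.031) × 1.291^(2/3) × √0.0026 = 1.95 m/s. Hydraulic depth D_h = A/T = 23.9/17.84 = 1.339 m.
Froude number Fr = V/√(g·D_h) = 1.95/√(9.81×1.339) = 0.538, which is less than 1, so the flow is subcritical.

subcritical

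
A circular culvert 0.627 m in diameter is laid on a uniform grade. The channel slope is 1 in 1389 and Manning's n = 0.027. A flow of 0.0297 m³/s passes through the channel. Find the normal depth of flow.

Manning's equation rearranged: A R^(2/3) = nQ / (1·√S) = 0.027 × 0.0297 / (√0.0007199) = 0.02989.
Trying y = 0.2 m: A R^(2/3) = 0.01978 — short.
Trying y = 0.31 m: A R^(2/3) = 0.04403 — over.
Trying y = 0.249 m: A R^(2/3) = 0.02985 — close enough.

y_n = 0.249 m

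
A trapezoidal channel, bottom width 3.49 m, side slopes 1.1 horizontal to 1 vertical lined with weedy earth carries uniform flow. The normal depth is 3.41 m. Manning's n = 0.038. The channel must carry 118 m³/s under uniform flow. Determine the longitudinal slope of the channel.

With bottom width b = 3.49 m and side slope z = 1.1: A = (b + zy)y = (3.49 + 1.1×3.41)×3.41 = 24.69 m²; P = b + 2y√(1+z²) = 3.49 + 2×3.41×1.487 = 13.63 m.
Hydraulic radius R = A/P = 24.69/13.63 = 1.812 m.
From Manning's equation, S = [nQ / (1 A R^(2/3))]² = [0.038 × 118 / (1 × 24.69 × 1.812^(2/3))]² = 0.0149.

S = 0.0149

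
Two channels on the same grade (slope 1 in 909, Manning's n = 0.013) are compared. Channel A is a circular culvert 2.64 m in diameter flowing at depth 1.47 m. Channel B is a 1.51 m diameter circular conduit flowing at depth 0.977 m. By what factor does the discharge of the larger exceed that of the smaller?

3.53

Channel A: For a circular section of diameter D = 2.64 m at depth y = 1.47 m, the central angle is θ = 2 arccos(1 − 2y/D) = 3.369 rad. Then A = (D²/8)(θ − sin θ) = 3.132 m² and P = Dθ/2 = 4.448 m. Hydraulic radius R = A/P = 3.132/4.448 = 0.7042 m. Q_A = (1/0.013)·3.132·0.7042^(2/3)·√0.0011 = 6.325 m³/s.
Channel B: For a circular section of diameter D = 1.51 m at depth y = 0.977 m, the central angle is θ = 2 arccos(1 − 2y/D) = 3.738 rad. Then A = (D²/8)(θ − sin θ) = 1.226 m² and P = Dθ/2 = 2.823 m. Hydraulic radius R = A/P = 1.226/2.823 = 0.4343 m. Q_B = (1/0.013)·1.226·0.4343^(2/3)·√0.0011 = 1.793 m³/s.
The larger discharge is 6.325 m³/s and the smaller is 1.793 m³/s; the ratio is 3.53.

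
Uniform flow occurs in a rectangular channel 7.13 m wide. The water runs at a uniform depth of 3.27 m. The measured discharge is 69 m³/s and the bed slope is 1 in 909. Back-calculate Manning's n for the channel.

n = 0.016

Flow area A = b·y = 7.13 × 3.27 = 23.32 m². Wetted perimeter P = b + 2y = 7.13 + 2×3.27 = 13.67 m.
Hydraulic radius R = A/P = 23.32/13.67 = 1.706 m.
Rearranging Manning's equation: n = (1/Q) A R^(2/3) S^(1/2) = (1/69) × 23.32 × 1.706^(2/3) × √0.0011 = 0.016.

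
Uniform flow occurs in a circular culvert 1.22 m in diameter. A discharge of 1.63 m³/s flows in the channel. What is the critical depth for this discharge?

At critical depth, Q² T / (g A³) = 1, i.e. A³/T = Q²/g = 1.63²/9.81 = 0.2708.
Trying y = 0.871 m: A³/T = 0.6456 — too large.
Trying y = 0.554 m: A³/T = 0.1133 — too small.
Trying y = 0.696 m: A³/T = 0.2709 — close enough.

y_c = 0.696 m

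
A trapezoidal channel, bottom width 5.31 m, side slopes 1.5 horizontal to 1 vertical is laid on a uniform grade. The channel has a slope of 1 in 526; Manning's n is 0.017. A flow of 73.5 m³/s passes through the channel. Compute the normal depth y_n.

y_n = 2.41 m

Manning's equation rearranged: A R^(2/3) = nQ / (1·√S) = 0.017 × 73.5 / (√0.001901) = 28.66.
At y = 3.07 m: A R^(2/3) = 46.01 — too large.
At y = 1.87 m: A R^(2/3) = 17.69 — too small.
At y = 2.41 m: A R^(2/3) = 28.64 — ≈ 28.66.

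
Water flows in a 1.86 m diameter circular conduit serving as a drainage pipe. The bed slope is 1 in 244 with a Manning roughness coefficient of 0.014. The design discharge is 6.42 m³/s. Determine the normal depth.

y_n = 1.33 m

Manning's equation rearranged: A R^(2/3) = nQ / (1·√S) = 0.014 × 6.42 / (√0.004098) = 1.404.
At y = 1.47 m: A R^(2/3) = 1.575 — high.
At y = 0.939 m: A R^(2/3) = 0.8288 — low.
At y = 1.33 m: A R^(2/3) = 1.403 — matches.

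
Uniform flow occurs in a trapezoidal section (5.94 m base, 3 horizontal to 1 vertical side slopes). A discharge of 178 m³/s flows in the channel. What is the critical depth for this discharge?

y_c = 2.89 m

At critical depth, Q² T / (g A³) = 1, i.e. A³/T = Q²/g = 178²/9.81 = 3230.
Trying y = 2.06 m: A³/T = 850.5 — too small.
Trying y = 2.89 m: A³/T = 3233 — ≈ 3230.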